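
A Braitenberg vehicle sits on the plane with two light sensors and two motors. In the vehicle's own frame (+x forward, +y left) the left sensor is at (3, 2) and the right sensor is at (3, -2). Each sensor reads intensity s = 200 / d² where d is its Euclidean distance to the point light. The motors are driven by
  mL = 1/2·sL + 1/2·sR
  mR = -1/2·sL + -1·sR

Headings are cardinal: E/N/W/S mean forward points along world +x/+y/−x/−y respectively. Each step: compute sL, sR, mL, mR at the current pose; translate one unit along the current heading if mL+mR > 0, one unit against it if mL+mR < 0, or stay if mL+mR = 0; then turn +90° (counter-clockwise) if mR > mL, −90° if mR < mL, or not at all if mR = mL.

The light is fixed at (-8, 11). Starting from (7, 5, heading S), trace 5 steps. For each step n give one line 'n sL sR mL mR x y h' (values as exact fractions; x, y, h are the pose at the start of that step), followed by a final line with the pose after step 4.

0 20/37 4/5 124/185 -198/185 7 5 S
1 200/193 200/153 34600/29529 -53900/29529 7 6 W
2 1 25/41 33/41 -91/82 8 6 N
3 200/377 8/17 3208/6409 -4716/6409 8 5 E
4 20/37 4/5 124/185 -198/185 7 5 S
final 7 6 W

n=0: pose=(7,5,S); sL=20/37, sR=4/5; mL=124/185, mR=-198/185; mL+mR=-2/5 → advance -1; mR−mL=-322/185 → turn -1·90°
n=1: pose=(7,6,W); sL=200/193, sR=200/153; mL=34600/29529, mR=-53900/29529; mL+mR=-100/153 → advance -1; mR−mL=-29500/9843 → turn -1·90°
n=2: pose=(8,6,N); sL=1, sR=25/41; mL=33/41, mR=-91/82; mL+mR=-25/82 → advance -1; mR−mL=-157/82 → turn -1·90°
n=3: pose=(8,5,E); sL=200/377, sR=8/17; mL=3208/6409, mR=-4716/6409; mL+mR=-4/17 → advance -1; mR−mL=-7924/6409 → turn -1·90°
n=4: pose=(7,5,S); sL=20/37, sR=4/5; mL=124/185, mR=-198/185; mL+mR=-2/5 → advance -1; mR−mL=-322/185 → turn -1·90°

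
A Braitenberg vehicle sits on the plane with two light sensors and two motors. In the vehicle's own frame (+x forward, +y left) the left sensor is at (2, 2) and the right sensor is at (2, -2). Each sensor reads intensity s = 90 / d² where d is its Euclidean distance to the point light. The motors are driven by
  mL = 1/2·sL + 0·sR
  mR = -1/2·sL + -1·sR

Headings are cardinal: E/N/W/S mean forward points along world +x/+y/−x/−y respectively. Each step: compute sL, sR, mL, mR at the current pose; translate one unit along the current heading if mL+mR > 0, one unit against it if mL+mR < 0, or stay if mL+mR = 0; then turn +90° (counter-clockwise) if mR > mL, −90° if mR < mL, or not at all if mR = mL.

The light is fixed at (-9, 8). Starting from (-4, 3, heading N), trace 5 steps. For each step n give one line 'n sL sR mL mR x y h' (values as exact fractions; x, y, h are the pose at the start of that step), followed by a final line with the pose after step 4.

0 5 45/29 5/2 -235/58 -4 3 N
1 18/13 90/113 9/13 -2187/1469 -4 2 E
2 9/10 45/34 9/20 -603/340 -5 2 S
3 90/53 90/13 45/53 -5355/689 -5 3 W
4 5 45/29 5/2 -235/58 -4 3 N
final -4 2 E

n=0: pose=(-4,3,N); sL=5, sR=45/29; mL=5/2, mR=-235/58; mL+mR=-45/29 → advance -1; mR−mL=-190/29 → turn -1·90°
n=1: pose=(-4,2,E); sL=18/13, sR=90/113; mL=9/13, mR=-2187/1469; mL+mR=-90/113 → advance -1; mR−mL=-3204/1469 → turn -1·90°
n=2: pose=(-5,2,S); sL=9/10, sR=45/34; mL=9/20, mR=-603/340; mL+mR=-45/34 → advance -1; mR−mL=-189/85 → turn -1·90°
n=3: pose=(-5,3,W); sL=90/53, sR=90/13; mL=45/53, mR=-5355/689; mL+mR=-90/13 → advance -1; mR−mL=-5940/689 → turn -1·90°
n=4: pose=(-4,3,N); sL=5, sR=45/29; mL=5/2, mR=-235/58; mL+mR=-45/29 → advance -1; mR−mL=-190/29 → turn -1·90°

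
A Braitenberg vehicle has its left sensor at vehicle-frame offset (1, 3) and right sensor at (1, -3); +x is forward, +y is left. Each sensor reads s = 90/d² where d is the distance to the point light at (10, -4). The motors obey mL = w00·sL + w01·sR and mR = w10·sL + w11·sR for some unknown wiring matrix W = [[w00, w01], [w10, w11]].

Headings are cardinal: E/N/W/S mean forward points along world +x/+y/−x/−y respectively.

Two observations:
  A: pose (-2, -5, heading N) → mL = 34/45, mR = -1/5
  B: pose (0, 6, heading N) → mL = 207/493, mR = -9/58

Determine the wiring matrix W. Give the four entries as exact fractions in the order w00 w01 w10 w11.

obs A: pose=(-2,-5,N) → sL=2/5, sR=10/9, mL=34/45, mR=-1/5
obs B: pose=(0,6,N) → sL=9/29, sR=9/17, mL=207/493, mR=-9/58
sensor matrix S = [[2/5, 10/9], [9/29, 9/17]]; det S = -328/2465
solve [mL_A; mL_B] = S·[w00; w01] and [mR_A; mR_B] = S·[w10; w11]:
  w00 = 1/2, w01 = 1/2, w10 = -1/2, w11 = 0

1/2 1/2 -1/2 0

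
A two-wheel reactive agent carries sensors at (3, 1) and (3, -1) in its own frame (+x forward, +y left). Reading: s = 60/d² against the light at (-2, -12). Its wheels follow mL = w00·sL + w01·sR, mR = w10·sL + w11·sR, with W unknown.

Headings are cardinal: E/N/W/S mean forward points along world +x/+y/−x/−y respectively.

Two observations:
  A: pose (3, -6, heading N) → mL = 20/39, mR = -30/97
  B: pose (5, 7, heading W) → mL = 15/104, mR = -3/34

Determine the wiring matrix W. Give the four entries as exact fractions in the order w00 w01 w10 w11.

obs A: pose=(3,-6,N) → sL=60/97, sR=20/39, mL=20/39, mR=-30/97
obs B: pose=(5,7,W) → sL=3/17, sR=15/104, mL=15/104, mR=-3/34
sensor matrix S = [[60/97, 20/39], [3/17, 15/104]]; det S = -55/42874
solve [mL_A; mL_B] = S·[w00; w01] and [mR_A; mR_B] = S·[w10; w11]:
  w00 = 0, w01 = 1, w10 = -1/2, w11 = 0

0 1 -1/2 0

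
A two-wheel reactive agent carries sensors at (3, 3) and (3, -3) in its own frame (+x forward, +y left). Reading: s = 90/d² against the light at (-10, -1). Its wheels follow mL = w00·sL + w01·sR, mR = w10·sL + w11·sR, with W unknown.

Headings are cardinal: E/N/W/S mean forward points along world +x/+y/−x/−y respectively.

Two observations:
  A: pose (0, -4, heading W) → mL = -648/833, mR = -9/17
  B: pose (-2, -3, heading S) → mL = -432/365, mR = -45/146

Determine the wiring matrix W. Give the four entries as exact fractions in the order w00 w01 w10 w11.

obs A: pose=(0,-4,W) → sL=18/17, sR=90/49, mL=-648/833, mR=-9/17
obs B: pose=(-2,-3,S) → sL=45/73, sR=9/5, mL=-432/365, mR=-45/146
sensor matrix S = [[18/17, 90/49], [45/73, 9/5]]; det S = 235224/304045
solve [mL_A; mL_B] = S·[w00; w01] and [mR_A; mR_B] = S·[w10; w11]:
  w00 = 1, w01 = -1, w10 = -1/2, w11 = 0

1 -1 -1/2 0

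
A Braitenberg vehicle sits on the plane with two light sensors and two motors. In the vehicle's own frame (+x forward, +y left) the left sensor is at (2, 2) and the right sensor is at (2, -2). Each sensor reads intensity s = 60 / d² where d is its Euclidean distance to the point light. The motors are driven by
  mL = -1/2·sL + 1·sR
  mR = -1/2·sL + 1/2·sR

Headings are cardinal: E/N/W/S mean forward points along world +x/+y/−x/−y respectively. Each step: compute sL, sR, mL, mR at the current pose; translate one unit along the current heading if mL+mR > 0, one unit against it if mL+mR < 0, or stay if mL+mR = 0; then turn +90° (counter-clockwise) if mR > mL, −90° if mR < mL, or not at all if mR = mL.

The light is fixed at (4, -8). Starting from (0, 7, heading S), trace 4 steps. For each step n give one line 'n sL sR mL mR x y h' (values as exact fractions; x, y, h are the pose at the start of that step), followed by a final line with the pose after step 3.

0 60/173 12/41 846/7093 -192/7093 0 7 S
1 1/3 15/73 17/438 -14/219 0 6 W
2 60/281 60/257 9150/72217 720/72217 1 6 N
3 6/29 6/17 123/493 36/493 1 7 E
final 2 7 S

n=0: pose=(0,7,S); sL=60/173, sR=12/41; mL=846/7093, mR=-192/7093; mL+mR=654/7093 → advance +1; mR−mL=-6/41 → turn -1·90°
n=1: pose=(0,6,W); sL=1/3, sR=15/73; mL=17/438, mR=-14/219; mL+mR=-11/438 → advance -1; mR−mL=-15/146 → turn -1·90°
n=2: pose=(1,6,N); sL=60/281, sR=60/257; mL=9150/72217, mR=720/72217; mL+mR=9870/72217 → advance +1; mR−mL=-30/257 → turn -1·90°
n=3: pose=(1,7,E); sL=6/29, sR=6/17; mL=123/493, mR=36/493; mL+mR=159/493 → advance +1; mR−mL=-3/17 → turn -1·90°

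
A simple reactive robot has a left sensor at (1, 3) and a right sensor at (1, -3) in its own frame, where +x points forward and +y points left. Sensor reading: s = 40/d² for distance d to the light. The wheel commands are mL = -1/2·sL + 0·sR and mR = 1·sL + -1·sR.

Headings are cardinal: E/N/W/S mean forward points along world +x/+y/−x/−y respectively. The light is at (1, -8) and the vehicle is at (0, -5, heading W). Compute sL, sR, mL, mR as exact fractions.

left sensor world pos  = (-1, -8); dL² = 4
right sensor world pos = (-1, -2); dR² = 40
sL = 40/4 = 10
sR = 40/40 = 1
mL = -1/2·sL + 0·sR = -5
mR = 1·sL + -1·sR = 9

10 1 -5 9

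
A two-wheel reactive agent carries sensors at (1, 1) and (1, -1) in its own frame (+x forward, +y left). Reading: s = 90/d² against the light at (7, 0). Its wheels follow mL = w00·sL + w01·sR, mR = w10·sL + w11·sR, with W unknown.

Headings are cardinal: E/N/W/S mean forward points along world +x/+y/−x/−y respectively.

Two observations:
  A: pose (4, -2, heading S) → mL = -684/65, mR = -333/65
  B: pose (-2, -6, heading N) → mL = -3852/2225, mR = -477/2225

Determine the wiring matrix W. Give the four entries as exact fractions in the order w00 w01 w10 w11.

obs A: pose=(4,-2,S) → sL=90/13, sR=18/5, mL=-684/65, mR=-333/65
obs B: pose=(-2,-6,N) → sL=18/25, sR=90/89, mL=-3852/2225, mR=-477/2225
sensor matrix S = [[90/13, 18/5], [18/25, 90/89]]; det S = 637632/144625
solve [mL_A; mL_B] = S·[w00; w01] and [mR_A; mR_B] = S·[w10; w11]:
  w00 = -1, w01 = -1, w10 = -1, w11 = 1/2

-1 -1 -1 1/2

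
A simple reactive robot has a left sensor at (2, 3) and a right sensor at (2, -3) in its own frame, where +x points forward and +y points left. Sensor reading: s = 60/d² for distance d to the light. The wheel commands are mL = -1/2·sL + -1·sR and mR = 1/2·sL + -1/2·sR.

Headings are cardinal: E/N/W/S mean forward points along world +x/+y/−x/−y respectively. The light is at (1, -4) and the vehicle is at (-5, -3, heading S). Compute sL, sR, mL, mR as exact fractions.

left sensor world pos  = (-2, -5); dL² = 10
right sensor world pos = (-8, -5); dR² = 82
sL = 60/10 = 6
sR = 60/82 = 30/41
mL = -1/2·sL + -1·sR = -153/41
mR = 1/2·sL + -1/2·sR = 108/41

6 30/41 -153/41 108/41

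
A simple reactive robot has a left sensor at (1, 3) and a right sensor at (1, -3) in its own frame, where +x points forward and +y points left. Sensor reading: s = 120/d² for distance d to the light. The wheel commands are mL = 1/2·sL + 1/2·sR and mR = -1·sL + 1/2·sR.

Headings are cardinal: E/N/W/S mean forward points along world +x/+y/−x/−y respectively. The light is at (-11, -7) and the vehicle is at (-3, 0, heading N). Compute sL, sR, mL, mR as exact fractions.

left sensor world pos  = (-6, 1); dL² = 89
right sensor world pos = (0, 1); dR² = 185
sL = 120/89 = 120/89
sR = 120/185 = 24/37
mL = 1/2·sL + 1/2·sR = 3288/3293
mR = -1·sL + 1/2·sR = -3372/3293

120/89 24/37 3288/3293 -3372/3293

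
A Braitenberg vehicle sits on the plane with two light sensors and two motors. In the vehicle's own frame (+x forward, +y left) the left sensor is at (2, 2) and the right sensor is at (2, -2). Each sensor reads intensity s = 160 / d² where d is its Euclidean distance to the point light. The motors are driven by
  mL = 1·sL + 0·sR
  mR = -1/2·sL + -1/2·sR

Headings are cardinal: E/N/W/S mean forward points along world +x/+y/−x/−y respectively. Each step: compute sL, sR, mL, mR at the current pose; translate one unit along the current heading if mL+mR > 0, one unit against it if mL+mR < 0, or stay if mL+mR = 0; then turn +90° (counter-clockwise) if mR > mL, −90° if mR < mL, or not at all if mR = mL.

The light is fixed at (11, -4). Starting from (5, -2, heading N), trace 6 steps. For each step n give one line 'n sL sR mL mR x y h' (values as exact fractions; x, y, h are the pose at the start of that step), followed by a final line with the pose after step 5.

n=0: pose=(5,-2,N); sL=2, sR=5; mL=2, mR=-7/2; mL+mR=-3/2 → advance -1; mR−mL=-11/2 → turn -1·90°
n=1: pose=(5,-3,E); sL=32/5, sR=160/17; mL=32/5, mR=-672/85; mL+mR=-128/85 → advance -1; mR−mL=-1216/85 → turn -1·90°
n=2: pose=(4,-3,S); sL=80/13, sR=80/41; mL=80/13, mR=-2160/533; mL+mR=1120/533 → advance +1; mR−mL=-5440/533 → turn -1·90°
n=3: pose=(4,-4,W); sL=32/17, sR=32/17; mL=32/17, mR=-32/17; mL+mR=0 → advance +0; mR−mL=-64/17 → turn -1·90°
n=4: pose=(4,-4,N); sL=32/17, sR=160/29; mL=32/17, mR=-1824/493; mL+mR=-896/493 → advance -1; mR−mL=-2752/493 → turn -1·90°
n=5: pose=(4,-5,E); sL=80/13, sR=80/17; mL=80/13, mR=-1200/221; mL+mR=160/221 → advance +1; mR−mL=-2560/221 → turn -1·90°

0 2 5 2 -7/2 5 -2 N
1 32/5 160/17 32/5 -672/85 5 -3 E
2 80/13 80/41 80/13 -2160/533 4 -3 S
3 32/17 32/17 32/17 -32/17 4 -4 W
4 32/17 160/29 32/17 -1824/493 4 -4 N
5 80/13 80/17 80/13 -1200/221 4 -5 E
final 5 -5 S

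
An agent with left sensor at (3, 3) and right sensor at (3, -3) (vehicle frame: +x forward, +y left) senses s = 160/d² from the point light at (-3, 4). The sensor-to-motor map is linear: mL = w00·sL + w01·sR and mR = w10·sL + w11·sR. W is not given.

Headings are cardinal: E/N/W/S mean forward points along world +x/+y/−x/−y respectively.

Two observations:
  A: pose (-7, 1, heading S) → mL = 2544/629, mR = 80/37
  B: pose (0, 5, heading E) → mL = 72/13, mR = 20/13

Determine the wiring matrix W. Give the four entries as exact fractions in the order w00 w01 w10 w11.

1/2 1 1/2 0

obs A: pose=(-7,1,S) → sL=160/37, sR=32/17, mL=2544/629, mR=80/37
obs B: pose=(0,5,E) → sL=40/13, sR=4, mL=72/13, mR=20/13
sensor matrix S = [[160/37, 32/17], [40/13, 4]]; det S = 94080/8177
solve [mL_A; mL_B] = S·[w00; w01] and [mR_A; mR_B] = S·[w10; w11]:
  w00 = 1/2, w01 = 1, w10 = 1/2, w11 = 0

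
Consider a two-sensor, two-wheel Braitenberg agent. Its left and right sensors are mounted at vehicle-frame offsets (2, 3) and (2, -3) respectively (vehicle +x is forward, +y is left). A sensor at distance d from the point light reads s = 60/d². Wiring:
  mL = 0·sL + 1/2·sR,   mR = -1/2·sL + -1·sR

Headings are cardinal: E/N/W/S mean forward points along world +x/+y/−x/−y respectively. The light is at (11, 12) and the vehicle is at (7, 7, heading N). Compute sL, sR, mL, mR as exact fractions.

30/29 6 3 -189/29

left sensor world pos  = (4, 9); dL² = 58
right sensor world pos = (10, 9); dR² = 10
sL = 60/58 = 30/29
sR = 60/10 = 6
mL = 0·sL + 1/2·sR = 3
mR = -1/2·sL + -1·sR = -189/29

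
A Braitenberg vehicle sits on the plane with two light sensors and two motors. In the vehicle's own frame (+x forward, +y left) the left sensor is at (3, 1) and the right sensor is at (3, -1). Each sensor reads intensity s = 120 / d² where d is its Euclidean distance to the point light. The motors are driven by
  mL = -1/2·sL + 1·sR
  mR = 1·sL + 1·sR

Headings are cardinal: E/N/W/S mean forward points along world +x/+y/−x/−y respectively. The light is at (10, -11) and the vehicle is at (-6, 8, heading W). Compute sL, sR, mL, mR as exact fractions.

24/137 120/761 7308/104257 34704/104257

left sensor world pos  = (-9, 7); dL² = 685
right sensor world pos = (-9, 9); dR² = 761
sL = 120/685 = 24/137
sR = 120/761 = 120/761
mL = -1/2·sL + 1·sR = 7308/104257
mR = 1·sL + 1·sR = 34704/104257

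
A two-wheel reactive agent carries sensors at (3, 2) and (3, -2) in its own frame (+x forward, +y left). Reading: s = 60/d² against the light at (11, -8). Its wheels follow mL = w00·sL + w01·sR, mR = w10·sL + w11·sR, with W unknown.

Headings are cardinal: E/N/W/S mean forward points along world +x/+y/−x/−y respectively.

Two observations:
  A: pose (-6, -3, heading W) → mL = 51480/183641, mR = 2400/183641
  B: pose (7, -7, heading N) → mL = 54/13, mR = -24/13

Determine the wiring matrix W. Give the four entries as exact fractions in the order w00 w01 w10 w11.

1 1 1 -1

obs A: pose=(-6,-3,W) → sL=60/409, sR=60/449, mL=51480/183641, mR=2400/183641
obs B: pose=(7,-7,N) → sL=15/13, sR=3, mL=54/13, mR=-24/13
sensor matrix S = [[60/409, 60/449], [15/13, 3]]; det S = 682560/2387333
solve [mL_A; mL_B] = S·[w00; w01] and [mR_A; mR_B] = S·[w10; w11]:
  w00 = 1, w01 = 1, w10 = 1, w11 = -1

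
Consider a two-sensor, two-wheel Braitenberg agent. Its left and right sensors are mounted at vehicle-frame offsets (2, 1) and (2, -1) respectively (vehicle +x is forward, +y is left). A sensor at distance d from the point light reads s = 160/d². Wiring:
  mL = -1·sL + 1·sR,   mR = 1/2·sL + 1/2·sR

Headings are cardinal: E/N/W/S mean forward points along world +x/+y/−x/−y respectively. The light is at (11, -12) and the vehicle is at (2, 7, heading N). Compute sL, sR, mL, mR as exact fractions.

160/541 32/101 1152/54641 16736/54641

left sensor world pos  = (1, 9); dL² = 541
right sensor world pos = (3, 9); dR² = 505
sL = 160/541 = 160/541
sR = 160/505 = 32/101
mL = -1·sL + 1·sR = 1152/54641
mR = 1/2·sL + 1/2·sR = 16736/54641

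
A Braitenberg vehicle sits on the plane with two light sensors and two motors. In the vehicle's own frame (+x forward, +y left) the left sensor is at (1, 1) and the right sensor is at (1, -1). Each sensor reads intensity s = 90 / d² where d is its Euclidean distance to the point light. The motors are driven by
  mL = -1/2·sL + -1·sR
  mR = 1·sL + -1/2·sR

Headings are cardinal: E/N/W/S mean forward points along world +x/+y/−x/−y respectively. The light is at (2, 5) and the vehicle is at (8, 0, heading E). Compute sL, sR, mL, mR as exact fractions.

18/13 18/17 -387/221 189/221

left sensor world pos  = (9, 1); dL² = 65
right sensor world pos = (9, -1); dR² = 85
sL = 90/65 = 18/13
sR = 90/85 = 18/17
mL = -1/2·sL + -1·sR = -387/221
mR = 1·sL + -1/2·sR = 189/221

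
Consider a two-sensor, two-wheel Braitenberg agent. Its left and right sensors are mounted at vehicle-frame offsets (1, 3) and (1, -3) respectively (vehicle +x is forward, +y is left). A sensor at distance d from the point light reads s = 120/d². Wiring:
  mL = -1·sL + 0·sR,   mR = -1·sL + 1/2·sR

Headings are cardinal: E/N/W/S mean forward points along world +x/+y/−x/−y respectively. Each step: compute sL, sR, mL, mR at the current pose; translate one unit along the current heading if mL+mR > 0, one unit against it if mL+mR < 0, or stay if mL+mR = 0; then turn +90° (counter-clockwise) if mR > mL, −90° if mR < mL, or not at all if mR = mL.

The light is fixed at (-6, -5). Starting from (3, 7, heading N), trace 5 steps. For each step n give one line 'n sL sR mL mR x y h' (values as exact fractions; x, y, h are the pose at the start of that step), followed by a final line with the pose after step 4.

n=0: pose=(3,7,N); sL=24/41, sR=120/313; mL=-24/41, mR=-5052/12833; mL+mR=-12564/12833 → advance -1; mR−mL=60/313 → turn +1·90°
n=1: pose=(3,6,W); sL=15/16, sR=6/13; mL=-15/16, mR=-147/208; mL+mR=-171/104 → advance -1; mR−mL=3/13 → turn +1·90°
n=2: pose=(4,6,S); sL=120/269, sR=120/149; mL=-120/269, mR=-1740/40081; mL+mR=-19620/40081 → advance -1; mR−mL=60/149 → turn +1·90°
n=3: pose=(4,7,E); sL=60/173, sR=60/101; mL=-60/173, mR=-870/17473; mL+mR=-6930/17473 → advance -1; mR−mL=30/101 → turn +1·90°
n=4: pose=(3,7,N); sL=24/41, sR=120/313; mL=-24/41, mR=-5052/12833; mL+mR=-12564/12833 → advance -1; mR−mL=60/313 → turn +1·90°

0 24/41 120/313 -24/41 -5052/12833 3 7 N
1 15/16 6/13 -15/16 -147/208 3 6 W
2 120/269 120/149 -120/269 -1740/40081 4 6 S
3 60/173 60/101 -60/173 -870/17473 4 7 E
4 24/41 120/313 -24/41 -5052/12833 3 7 N
final 3 6 W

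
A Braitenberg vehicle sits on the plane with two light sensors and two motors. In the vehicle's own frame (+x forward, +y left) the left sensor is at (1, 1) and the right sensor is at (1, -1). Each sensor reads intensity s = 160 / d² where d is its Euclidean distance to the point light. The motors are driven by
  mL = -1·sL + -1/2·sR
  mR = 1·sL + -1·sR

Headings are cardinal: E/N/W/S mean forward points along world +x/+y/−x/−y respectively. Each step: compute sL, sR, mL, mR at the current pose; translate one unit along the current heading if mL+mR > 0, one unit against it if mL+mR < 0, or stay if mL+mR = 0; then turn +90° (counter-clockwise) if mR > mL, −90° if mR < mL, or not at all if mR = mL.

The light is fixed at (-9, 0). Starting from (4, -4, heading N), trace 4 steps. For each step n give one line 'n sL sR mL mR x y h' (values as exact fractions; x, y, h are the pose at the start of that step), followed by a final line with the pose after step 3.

0 160/153 32/41 -9008/6273 1664/6273 4 -4 N
1 8/9 1 -25/18 -1/9 4 -5 W
2 160/261 32/41 -10736/10701 -1792/10701 5 -5 S
3 80/117 16/25 -2936/2925 128/2925 5 -4 E
final 4 -4 N

n=0: pose=(4,-4,N); sL=160/153, sR=32/41; mL=-9008/6273, mR=1664/6273; mL+mR=-48/41 → advance -1; mR−mL=10672/6273 → turn +1·90°
n=1: pose=(4,-5,W); sL=8/9, sR=1; mL=-25/18, mR=-1/9; mL+mR=-3/2 → advance -1; mR−mL=23/18 → turn +1·90°
n=2: pose=(5,-5,S); sL=160/261, sR=32/41; mL=-10736/10701, mR=-1792/10701; mL+mR=-48/41 → advance -1; mR−mL=8944/10701 → turn +1·90°
n=3: pose=(5,-4,E); sL=80/117, sR=16/25; mL=-2936/2925, mR=128/2925; mL+mR=-24/25 → advance -1; mR−mL=3064/2925 → turn +1·90°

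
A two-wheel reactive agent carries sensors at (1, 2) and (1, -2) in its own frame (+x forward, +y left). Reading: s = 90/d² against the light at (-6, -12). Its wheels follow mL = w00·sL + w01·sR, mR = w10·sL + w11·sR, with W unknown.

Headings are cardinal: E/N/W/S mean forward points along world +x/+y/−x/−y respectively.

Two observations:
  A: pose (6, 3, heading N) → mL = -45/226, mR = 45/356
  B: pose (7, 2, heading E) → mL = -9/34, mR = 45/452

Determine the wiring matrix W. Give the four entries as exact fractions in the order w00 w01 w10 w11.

0 -1 1/2 0

obs A: pose=(6,3,N) → sL=45/178, sR=45/226, mL=-45/226, mR=45/356
obs B: pose=(7,2,E) → sL=45/226, sR=9/34, mL=-9/34, mR=45/452
sensor matrix S = [[45/178, 45/226], [45/226, 9/34]]; det S = 526905/19319497
solve [mL_A; mL_B] = S·[w00; w01] and [mR_A; mR_B] = S·[w10; w11]:
  w00 = 0, w01 = -1, w10 = 1/2, w11 = 0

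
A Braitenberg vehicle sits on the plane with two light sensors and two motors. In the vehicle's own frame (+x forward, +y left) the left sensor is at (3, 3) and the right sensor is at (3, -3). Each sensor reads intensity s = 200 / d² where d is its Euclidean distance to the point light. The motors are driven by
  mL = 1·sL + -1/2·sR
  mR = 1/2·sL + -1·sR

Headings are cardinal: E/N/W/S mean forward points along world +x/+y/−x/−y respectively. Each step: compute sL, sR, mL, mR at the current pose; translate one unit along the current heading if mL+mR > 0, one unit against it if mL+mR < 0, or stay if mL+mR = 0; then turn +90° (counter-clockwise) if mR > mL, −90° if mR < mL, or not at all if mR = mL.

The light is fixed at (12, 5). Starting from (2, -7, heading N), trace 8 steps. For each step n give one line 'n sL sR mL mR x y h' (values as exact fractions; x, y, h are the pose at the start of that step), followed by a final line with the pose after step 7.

n=0: pose=(2,-7,N); sL=4/5, sR=20/13; mL=2/65, mR=-74/65; mL+mR=-72/65 → advance -1; mR−mL=-76/65 → turn -1·90°
n=1: pose=(2,-8,E); sL=200/149, sR=40/61; mL=9220/9089, mR=140/9089; mL+mR=9360/9089 → advance +1; mR−mL=-9080/9089 → turn -1·90°
n=2: pose=(3,-8,S); sL=50/73, sR=1/2; mL=127/292, mR=-23/146; mL+mR=81/292 → advance +1; mR−mL=-173/292 → turn -1·90°
n=3: pose=(3,-9,W); sL=200/433, sR=40/53; mL=1940/22949, mR=-12020/22949; mL+mR=-10080/22949 → advance -1; mR−mL=-13960/22949 → turn -1·90°
n=4: pose=(4,-9,N); sL=100/121, sR=100/73; mL=1250/8833, mR=-8450/8833; mL+mR=-7200/8833 → advance -1; mR−mL=-9700/8833 → turn -1·90°
n=5: pose=(4,-10,E); sL=200/169, sR=200/349; mL=52900/58981, mR=1100/58981; mL+mR=54000/58981 → advance +1; mR−mL=-51800/58981 → turn -1·90°
n=6: pose=(5,-10,S); sL=10/17, sR=25/53; mL=635/1802, mR=-160/901; mL+mR=315/1802 → advance +1; mR−mL=-955/1802 → turn -1·90°
n=7: pose=(5,-11,W); sL=200/461, sR=200/269; mL=7700/124009, mR=-65300/124009; mL+mR=-57600/124009 → advance -1; mR−mL=-73000/124009 → turn -1·90°

0 4/5 20/13 2/65 -74/65 2 -7 N
1 200/149 40/61 9220/9089 140/9089 2 -8 E
2 50/73 1/2 127/292 -23/146 3 -8 S
3 200/433 40/53 1940/22949 -12020/22949 3 -9 W
4 100/121 100/73 1250/8833 -8450/8833 4 -9 N
5 200/169 200/349 52900/58981 1100/58981 4 -10 E
6 10/17 25/53 635/1802 -160/901 5 -10 S
7 200/461 200/269 7700/124009 -65300/124009 5 -11 W
final 6 -11 N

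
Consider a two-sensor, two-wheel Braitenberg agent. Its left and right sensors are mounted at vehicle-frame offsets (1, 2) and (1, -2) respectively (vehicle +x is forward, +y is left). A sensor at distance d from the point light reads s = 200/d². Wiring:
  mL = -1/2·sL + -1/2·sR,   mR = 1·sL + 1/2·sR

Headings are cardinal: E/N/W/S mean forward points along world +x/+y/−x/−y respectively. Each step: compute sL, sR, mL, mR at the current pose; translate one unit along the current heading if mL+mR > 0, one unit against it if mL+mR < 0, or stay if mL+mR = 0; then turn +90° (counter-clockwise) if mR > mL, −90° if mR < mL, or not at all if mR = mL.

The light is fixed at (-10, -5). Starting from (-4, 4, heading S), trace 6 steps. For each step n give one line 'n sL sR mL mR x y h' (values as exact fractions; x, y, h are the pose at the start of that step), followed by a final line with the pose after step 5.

0 25/16 5/2 -65/32 45/16 -4 4 S
1 200/149 40/17 -4680/2533 6380/2533 -4 3 E
2 100/53 100/81 -6700/4293 10750/4293 -3 3 N
3 40/17 200/157 -4840/2669 7980/2669 -3 4 W
4 25/16 5/2 -65/32 45/16 -4 4 S
5 200/149 40/17 -4680/2533 6380/2533 -4 3 E
final -3 3 N

n=0: pose=(-4,4,S); sL=25/16, sR=5/2; mL=-65/32, mR=45/16; mL+mR=25/32 → advance +1; mR−mL=155/32 → turn +1·90°
n=1: pose=(-4,3,E); sL=200/149, sR=40/17; mL=-4680/2533, mR=6380/2533; mL+mR=100/149 → advance +1; mR−mL=11060/2533 → turn +1·90°
n=2: pose=(-3,3,N); sL=100/53, sR=100/81; mL=-6700/4293, mR=10750/4293; mL+mR=50/53 → advance +1; mR−mL=17450/4293 → turn +1·90°
n=3: pose=(-3,4,W); sL=40/17, sR=200/157; mL=-4840/2669, mR=7980/2669; mL+mR=20/17 → advance +1; mR−mL=12820/2669 → turn +1·90°
n=4: pose=(-4,4,S); sL=25/16, sR=5/2; mL=-65/32, mR=45/16; mL+mR=25/32 → advance +1; mR−mL=155/32 → turn +1·90°
n=5: pose=(-4,3,E); sL=200/149, sR=40/17; mL=-4680/2533, mR=6380/2533; mL+mR=100/149 → advance +1; mR−mL=11060/2533 → turn +1·90°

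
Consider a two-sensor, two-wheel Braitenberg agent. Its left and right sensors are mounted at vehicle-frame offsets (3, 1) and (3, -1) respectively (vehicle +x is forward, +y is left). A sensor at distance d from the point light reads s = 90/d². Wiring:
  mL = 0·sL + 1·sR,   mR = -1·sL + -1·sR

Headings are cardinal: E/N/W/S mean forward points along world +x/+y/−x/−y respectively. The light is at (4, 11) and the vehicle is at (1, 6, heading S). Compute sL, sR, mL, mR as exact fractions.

left sensor world pos  = (2, 3); dL² = 68
right sensor world pos = (0, 3); dR² = 80
sL = 90/68 = 45/34
sR = 90/80 = 9/8
mL = 0·sL + 1·sR = 9/8
mR = -1·sL + -1·sR = -333/136

45/34 9/8 9/8 -333/136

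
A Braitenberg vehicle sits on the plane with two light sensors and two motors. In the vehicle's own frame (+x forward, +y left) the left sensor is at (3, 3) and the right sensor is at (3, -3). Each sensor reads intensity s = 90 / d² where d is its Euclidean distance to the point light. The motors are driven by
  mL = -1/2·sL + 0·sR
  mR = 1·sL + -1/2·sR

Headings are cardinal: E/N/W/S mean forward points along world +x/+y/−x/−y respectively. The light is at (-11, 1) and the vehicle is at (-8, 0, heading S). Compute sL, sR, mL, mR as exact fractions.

45/26 45/8 -45/52 -225/208

left sensor world pos  = (-5, -3); dL² = 52
right sensor world pos = (-11, -3); dR² = 16
sL = 90/52 = 45/26
sR = 90/16 = 45/8
mL = -1/2·sL + 0·sR = -45/52
mR = 1·sL + -1/2·sR = -225/208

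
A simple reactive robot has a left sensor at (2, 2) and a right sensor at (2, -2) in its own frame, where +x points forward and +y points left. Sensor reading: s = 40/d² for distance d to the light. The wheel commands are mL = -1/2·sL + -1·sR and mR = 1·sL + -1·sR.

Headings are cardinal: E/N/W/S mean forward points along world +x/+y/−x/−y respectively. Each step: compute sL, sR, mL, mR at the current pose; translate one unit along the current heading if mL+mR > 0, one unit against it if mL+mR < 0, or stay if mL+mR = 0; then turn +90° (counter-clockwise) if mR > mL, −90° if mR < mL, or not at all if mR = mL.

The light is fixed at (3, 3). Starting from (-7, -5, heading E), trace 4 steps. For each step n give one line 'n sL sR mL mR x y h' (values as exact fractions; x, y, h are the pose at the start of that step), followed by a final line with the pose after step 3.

n=0: pose=(-7,-5,E); sL=2/5, sR=10/41; mL=-91/205, mR=32/205; mL+mR=-59/205 → advance -1; mR−mL=3/5 → turn +1·90°
n=1: pose=(-8,-5,N); sL=8/41, sR=40/117; mL=-2108/4797, mR=-704/4797; mL+mR=-2812/4797 → advance -1; mR−mL=12/41 → turn +1·90°
n=2: pose=(-8,-6,W); sL=4/29, sR=20/109; mL=-798/3161, mR=-144/3161; mL+mR=-942/3161 → advance -1; mR−mL=6/29 → turn +1·90°
n=3: pose=(-7,-6,S); sL=8/37, sR=8/53; mL=-508/1961, mR=128/1961; mL+mR=-380/1961 → advance -1; mR−mL=12/37 → turn +1·90°

0 2/5 10/41 -91/205 32/205 -7 -5 E
1 8/41 40/117 -2108/4797 -704/4797 -8 -5 N
2 4/29 20/109 -798/3161 -144/3161 -8 -6 W
3 8/37 8/53 -508/1961 128/1961 -7 -6 S
final -7 -5 E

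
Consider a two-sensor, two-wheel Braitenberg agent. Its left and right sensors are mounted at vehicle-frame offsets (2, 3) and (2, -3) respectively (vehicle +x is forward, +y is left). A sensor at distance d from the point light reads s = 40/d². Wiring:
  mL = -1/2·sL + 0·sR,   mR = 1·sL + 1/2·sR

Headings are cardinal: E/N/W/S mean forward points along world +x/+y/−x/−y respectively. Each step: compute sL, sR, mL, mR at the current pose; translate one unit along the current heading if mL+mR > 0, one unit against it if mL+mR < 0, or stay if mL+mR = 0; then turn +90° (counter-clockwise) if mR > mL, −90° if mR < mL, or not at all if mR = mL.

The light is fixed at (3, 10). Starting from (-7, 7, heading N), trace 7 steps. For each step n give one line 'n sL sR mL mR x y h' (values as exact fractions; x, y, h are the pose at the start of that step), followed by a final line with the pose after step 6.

0 4/17 4/5 -2/17 54/85 -7 7 N
1 40/169 8/29 -20/169 1836/4901 -7 8 W
2 1/2 10/53 -1/4 63/106 -8 8 S
3 40/81 40/117 -20/81 700/1053 -8 7 E
4 4/17 4/5 -2/17 54/85 -7 7 N
5 40/169 8/29 -20/169 1836/4901 -7 8 W
6 1/2 10/53 -1/4 63/106 -8 8 S
final -8 7 E

n=0: pose=(-7,7,N); sL=4/17, sR=4/5; mL=-2/17, mR=54/85; mL+mR=44/85 → advance +1; mR−mL=64/85 → turn +1·90°
n=1: pose=(-7,8,W); sL=40/169, sR=8/29; mL=-20/169, mR=1836/4901; mL+mR=1256/4901 → advance +1; mR−mL=2416/4901 → turn +1·90°
n=2: pose=(-8,8,S); sL=1/2, sR=10/53; mL=-1/4, mR=63/106; mL+mR=73/212 → advance +1; mR−mL=179/212 → turn +1·90°
n=3: pose=(-8,7,E); sL=40/81, sR=40/117; mL=-20/81, mR=700/1053; mL+mR=440/1053 → advance +1; mR−mL=320/351 → turn +1·90°
n=4: pose=(-7,7,N); sL=4/17, sR=4/5; mL=-2/17, mR=54/85; mL+mR=44/85 → advance +1; mR−mL=64/85 → turn +1·90°
n=5: pose=(-7,8,W); sL=40/169, sR=8/29; mL=-20/169, mR=1836/4901; mL+mR=1256/4901 → advance +1; mR−mL=2416/4901 → turn +1·90°
n=6: pose=(-8,8,S); sL=1/2, sR=10/53; mL=-1/4, mR=63/106; mL+mR=73/212 → advance +1; mR−mL=179/212 → turn +1·90°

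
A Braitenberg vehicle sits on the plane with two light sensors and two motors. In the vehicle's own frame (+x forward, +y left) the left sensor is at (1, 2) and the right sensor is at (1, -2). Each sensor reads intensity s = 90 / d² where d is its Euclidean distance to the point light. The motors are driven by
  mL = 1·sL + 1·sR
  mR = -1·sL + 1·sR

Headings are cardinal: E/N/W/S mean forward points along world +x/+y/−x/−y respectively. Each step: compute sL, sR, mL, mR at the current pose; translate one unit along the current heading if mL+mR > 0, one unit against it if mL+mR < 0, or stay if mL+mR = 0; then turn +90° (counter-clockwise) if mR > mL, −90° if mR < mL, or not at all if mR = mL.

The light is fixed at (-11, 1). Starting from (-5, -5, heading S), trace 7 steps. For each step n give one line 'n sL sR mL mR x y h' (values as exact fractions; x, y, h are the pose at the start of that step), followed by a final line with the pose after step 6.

0 90/113 18/13 3204/1469 864/1469 -5 -5 S
1 45/53 9/5 702/265 252/265 -5 -6 W
2 2 18/17 52/17 -16/17 -6 -6 N
3 45/26 9/10 171/65 -54/65 -6 -5 E
4 90/113 18/13 3204/1469 864/1469 -5 -5 S
5 45/53 9/5 702/265 252/265 -5 -6 W
6 2 18/17 52/17 -16/17 -6 -6 N
final -6 -5 E

n=0: pose=(-5,-5,S); sL=90/113, sR=18/13; mL=3204/1469, mR=864/1469; mL+mR=36/13 → advance +1; mR−mL=-180/113 → turn -1·90°
n=1: pose=(-5,-6,W); sL=45/53, sR=9/5; mL=702/265, mR=252/265; mL+mR=18/5 → advance +1; mR−mL=-90/53 → turn -1·90°
n=2: pose=(-6,-6,N); sL=2, sR=18/17; mL=52/17, mR=-16/17; mL+mR=36/17 → advance +1; mR−mL=-4 → turn -1·90°
n=3: pose=(-6,-5,E); sL=45/26, sR=9/10; mL=171/65, mR=-54/65; mL+mR=9/5 → advance +1; mR−mL=-45/13 → turn -1·90°
n=4: pose=(-5,-5,S); sL=90/113, sR=18/13; mL=3204/1469, mR=864/1469; mL+mR=36/13 → advance +1; mR−mL=-180/113 → turn -1·90°
n=5: pose=(-5,-6,W); sL=45/53, sR=9/5; mL=702/265, mR=252/265; mL+mR=18/5 → advance +1; mR−mL=-90/53 → turn -1·90°
n=6: pose=(-6,-6,N); sL=2, sR=18/17; mL=52/17, mR=-16/17; mL+mR=36/17 → advance +1; mR−mL=-4 → turn -1·90°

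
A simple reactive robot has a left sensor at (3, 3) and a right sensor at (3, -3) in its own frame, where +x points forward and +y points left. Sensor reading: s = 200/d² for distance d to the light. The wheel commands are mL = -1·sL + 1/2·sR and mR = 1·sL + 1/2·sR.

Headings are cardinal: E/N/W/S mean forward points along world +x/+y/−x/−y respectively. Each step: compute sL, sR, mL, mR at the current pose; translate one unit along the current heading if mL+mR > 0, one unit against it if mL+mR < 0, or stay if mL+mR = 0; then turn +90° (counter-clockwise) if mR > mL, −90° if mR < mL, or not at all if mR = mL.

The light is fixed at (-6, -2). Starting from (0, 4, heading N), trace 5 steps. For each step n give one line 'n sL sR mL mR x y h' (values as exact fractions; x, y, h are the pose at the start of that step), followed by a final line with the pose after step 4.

n=0: pose=(0,4,N); sL=20/9, sR=100/81; mL=-130/81, mR=230/81; mL+mR=100/81 → advance +1; mR−mL=40/9 → turn +1·90°
n=1: pose=(0,5,W); sL=8, sR=200/109; mL=-772/109, mR=972/109; mL+mR=200/109 → advance +1; mR−mL=16 → turn +1·90°
n=2: pose=(-1,5,S); sL=5/2, sR=10; mL=5/2, mR=15/2; mL+mR=10 → advance +1; mR−mL=5 → turn +1·90°
n=3: pose=(-1,4,E); sL=40/29, sR=200/73; mL=-20/2117, mR=5820/2117; mL+mR=200/73 → advance +1; mR−mL=80/29 → turn +1·90°
n=4: pose=(0,4,N); sL=20/9, sR=100/81; mL=-130/81, mR=230/81; mL+mR=100/81 → advance +1; mR−mL=40/9 → turn +1·90°

0 20/9 100/81 -130/81 230/81 0 4 N
1 8 200/109 -772/109 972/109 0 5 W
2 5/2 10 5/2 15/2 -1 5 S
3 40/29 200/73 -20/2117 5820/2117 -1 4 E
4 20/9 100/81 -130/81 230/81 0 4 N
final 0 5 W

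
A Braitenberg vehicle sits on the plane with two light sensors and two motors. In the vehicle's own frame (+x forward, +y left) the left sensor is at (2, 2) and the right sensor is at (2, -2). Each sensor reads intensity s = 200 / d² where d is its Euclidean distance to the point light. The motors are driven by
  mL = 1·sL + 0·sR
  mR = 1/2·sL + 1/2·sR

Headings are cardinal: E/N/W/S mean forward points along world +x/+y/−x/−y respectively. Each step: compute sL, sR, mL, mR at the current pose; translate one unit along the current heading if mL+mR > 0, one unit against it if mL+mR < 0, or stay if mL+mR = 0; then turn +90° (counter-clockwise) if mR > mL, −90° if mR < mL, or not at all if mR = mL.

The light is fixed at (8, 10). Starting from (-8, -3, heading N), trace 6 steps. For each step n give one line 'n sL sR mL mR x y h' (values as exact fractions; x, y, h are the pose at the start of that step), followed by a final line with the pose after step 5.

n=0: pose=(-8,-3,N); sL=40/89, sR=200/317; mL=40/89, mR=15240/28213; mL+mR=27920/28213 → advance +1; mR−mL=2560/28213 → turn +1·90°
n=1: pose=(-8,-2,W); sL=5/13, sR=25/53; mL=5/13, mR=295/689; mL+mR=560/689 → advance +1; mR−mL=30/689 → turn +1·90°
n=2: pose=(-9,-2,S); sL=200/421, sR=200/557; mL=200/421, mR=97800/234497; mL+mR=209200/234497 → advance +1; mR−mL=-13600/234497 → turn -1·90°
n=3: pose=(-9,-3,W); sL=100/293, sR=100/241; mL=100/293, mR=26700/70613; mL+mR=50800/70613 → advance +1; mR−mL=2600/70613 → turn +1·90°
n=4: pose=(-10,-3,S); sL=200/481, sR=8/25; mL=200/481, mR=4424/12025; mL+mR=9424/12025 → advance +1; mR−mL=-576/12025 → turn -1·90°
n=5: pose=(-10,-4,W); sL=25/82, sR=25/68; mL=25/82, mR=1875/5576; mL+mR=3575/5576 → advance +1; mR−mL=175/5576 → turn +1·90°

0 40/89 200/317 40/89 15240/28213 -8 -3 N
1 5/13 25/53 5/13 295/689 -8 -2 W
2 200/421 200/557 200/421 97800/234497 -9 -2 S
3 100/293 100/241 100/293 26700/70613 -9 -3 W
4 200/481 8/25 200/481 4424/12025 -10 -3 S
5 25/82 25/68 25/82 1875/5576 -10 -4 W
final -11 -4 S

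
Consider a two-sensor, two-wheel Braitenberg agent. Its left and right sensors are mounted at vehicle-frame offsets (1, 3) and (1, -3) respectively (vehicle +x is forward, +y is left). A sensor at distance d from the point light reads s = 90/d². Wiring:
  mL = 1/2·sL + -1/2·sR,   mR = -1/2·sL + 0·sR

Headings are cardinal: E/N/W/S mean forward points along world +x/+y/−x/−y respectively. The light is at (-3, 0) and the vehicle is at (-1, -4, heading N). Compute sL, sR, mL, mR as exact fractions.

9 45/17 54/17 -9/2

left sensor world pos  = (-4, -3); dL² = 10
right sensor world pos = (2, -3); dR² = 34
sL = 90/10 = 9
sR = 90/34 = 45/17
mL = 1/2·sL + -1/2·sR = 54/17
mR = -1/2·sL + 0·sR = -9/2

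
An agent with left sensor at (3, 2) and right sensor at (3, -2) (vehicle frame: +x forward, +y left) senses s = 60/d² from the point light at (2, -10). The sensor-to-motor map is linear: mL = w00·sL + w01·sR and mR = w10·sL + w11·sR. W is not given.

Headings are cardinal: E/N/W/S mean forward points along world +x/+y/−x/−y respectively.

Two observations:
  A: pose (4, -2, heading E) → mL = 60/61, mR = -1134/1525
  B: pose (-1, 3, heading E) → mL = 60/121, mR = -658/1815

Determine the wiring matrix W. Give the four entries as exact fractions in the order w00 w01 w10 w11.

0 1 1/2 -1

obs A: pose=(4,-2,E) → sL=12/25, sR=60/61, mL=60/61, mR=-1134/1525
obs B: pose=(-1,3,E) → sL=4/15, sR=60/121, mL=60/121, mR=-658/1815
sensor matrix S = [[12/25, 60/61], [4/15, 60/121]]; det S = -896/36905
solve [mL_A; mL_B] = S·[w00; w01] and [mR_A; mR_B] = S·[w10; w11]:
  w00 = 0, w01 = 1, w10 = 1/2, w11 = -1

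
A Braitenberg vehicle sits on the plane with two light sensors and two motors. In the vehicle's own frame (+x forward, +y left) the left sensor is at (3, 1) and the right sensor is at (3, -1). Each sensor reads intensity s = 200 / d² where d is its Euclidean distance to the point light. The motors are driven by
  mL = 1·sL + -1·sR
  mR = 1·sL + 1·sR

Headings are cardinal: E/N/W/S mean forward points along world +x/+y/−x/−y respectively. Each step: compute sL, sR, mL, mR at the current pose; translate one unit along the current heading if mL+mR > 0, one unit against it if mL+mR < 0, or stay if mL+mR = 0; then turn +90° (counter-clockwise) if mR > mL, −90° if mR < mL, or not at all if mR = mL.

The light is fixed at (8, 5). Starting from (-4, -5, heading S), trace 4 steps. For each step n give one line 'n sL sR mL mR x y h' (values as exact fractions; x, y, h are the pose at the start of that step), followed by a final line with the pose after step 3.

n=0: pose=(-4,-5,S); sL=20/29, sR=100/169; mL=480/4901, mR=6280/4901; mL+mR=40/29 → advance +1; mR−mL=200/169 → turn +1·90°
n=1: pose=(-4,-6,E); sL=200/181, sR=8/9; mL=352/1629, mR=3248/1629; mL+mR=400/181 → advance +1; mR−mL=16/9 → turn +1·90°
n=2: pose=(-3,-6,N); sL=25/26, sR=50/41; mL=-275/1066, mR=2325/1066; mL+mR=25/13 → advance +1; mR−mL=100/41 → turn +1·90°
n=3: pose=(-3,-5,W); sL=200/317, sR=200/277; mL=-8000/87809, mR=118800/87809; mL+mR=400/317 → advance +1; mR−mL=400/277 → turn +1·90°

0 20/29 100/169 480/4901 6280/4901 -4 -5 S
1 200/181 8/9 352/1629 3248/1629 -4 -6 E
2 25/26 50/41 -275/1066 2325/1066 -3 -6 N
3 200/317 200/277 -8000/87809 118800/87809 -3 -5 W
final -4 -5 S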